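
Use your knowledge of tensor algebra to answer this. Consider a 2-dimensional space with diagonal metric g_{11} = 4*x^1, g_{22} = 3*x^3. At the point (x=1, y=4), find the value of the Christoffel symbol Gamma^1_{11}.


For a diagonal metric, Gamma^k_{ij} = (1/2) g^{kk} (dg_{ik}/dx_j + dg_{jk}/dx_i - dg_{ij}/dx_k).
The metric is diagonal, so g_{ab} = 0 for a != b.
At the given point: g_{11} = 4, g_{22} = 3
g^{11} = 1/4
dg_{11}/dx_1 = dg_{11}/dx_1 = 4
dg_{11}/dx_1 = dg_{11}/dx_1 = 4
dg_{11}/dx_1 = dg_{11}/dx_1 = 4
Numerator = 4 + 4 - 4 = 4
Gamma^1_{11} = 4 / (2 * 4) = 1/2

1/2


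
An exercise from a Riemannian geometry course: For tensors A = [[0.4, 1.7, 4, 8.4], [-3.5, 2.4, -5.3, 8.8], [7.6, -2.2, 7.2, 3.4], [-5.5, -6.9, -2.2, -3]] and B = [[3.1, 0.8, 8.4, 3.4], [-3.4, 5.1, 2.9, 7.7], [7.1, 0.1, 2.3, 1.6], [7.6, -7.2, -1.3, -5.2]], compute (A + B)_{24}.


Tensor addition is component-wise: (A + B)_{ij} = A_{ij} + B_{ij}.
A_{24} = 8.8
B_{24} = 7.7
(A + B)_{24} = 8.8 + 7.7 = 16.5

16.5


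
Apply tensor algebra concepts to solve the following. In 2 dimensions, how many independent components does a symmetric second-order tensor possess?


A symmetric rank-2 tensor in d dimensions has d(d+1)/2 independent components.
d = 2
d(d+1)/2 = 2 * 3 / 2 = 6 / 2 = 3

3


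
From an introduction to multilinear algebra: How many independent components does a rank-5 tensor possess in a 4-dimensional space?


The number of components of a rank-r tensor in d dimensions is d^r.
Here d = 4 and r = 5.
4^5 = 1024

1024


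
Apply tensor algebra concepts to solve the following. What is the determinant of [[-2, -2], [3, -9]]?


For a 2x2 matrix [[a, b], [c, d]], det = a*d - b*c.
a = -2, b = -2, c = 3, d = -9
a*d = -2 * -9 = 18
b*c = -2 * 3 = -6
det = 18 - -6 = 24

24


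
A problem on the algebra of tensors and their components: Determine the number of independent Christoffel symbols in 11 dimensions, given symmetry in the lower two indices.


Christoffel symbols Gamma^k_{ij} are symmetric in i,j, so there are d * d(d+1)/2 independent symbols.
d = 11
d(d+1)/2 = 11 * 12 / 2 = 66
Total = 11 * 66 = 726

726


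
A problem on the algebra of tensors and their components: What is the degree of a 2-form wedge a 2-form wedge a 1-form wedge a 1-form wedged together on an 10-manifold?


The degree of a wedge product is the sum of the degrees of the individual forms.
Degrees: 2, 2, 1, 1
Total degree = 2 + 2 + 1 + 1 = 6

6


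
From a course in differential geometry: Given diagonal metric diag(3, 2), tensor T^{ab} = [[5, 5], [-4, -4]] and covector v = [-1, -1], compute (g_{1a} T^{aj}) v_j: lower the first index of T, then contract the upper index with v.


Step 1: lower the first index. For a diagonal metric, g_{ia} T^{aj} = g_{ii} T^{ij} (no sum on i).
g_{11} = 3
S_1{}^1 = 3 * T^{11} = 3 * 5 = 15
S_1{}^2 = 3 * T^{12} = 3 * 5 = 15
Step 2: contract S_1{}^j with v_j.
S_1{}^1 * v_1 = 15 * -1 = -15
S_1{}^2 * v_2 = 15 * -1 = -15
Result = -15 + -15 = -30

-30


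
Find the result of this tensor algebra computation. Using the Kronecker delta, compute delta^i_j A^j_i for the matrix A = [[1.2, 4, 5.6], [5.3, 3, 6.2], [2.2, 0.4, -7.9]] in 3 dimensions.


The contraction (trace) of a rank-2 tensor is the sum of its diagonal elements.
Diagonal entries: A[1,1] = 1.2, A[2,2] = 3, A[3,3] = -7.9
Tr(A) = 1.2 + 3 + -7.9 = -3.7

-3.7


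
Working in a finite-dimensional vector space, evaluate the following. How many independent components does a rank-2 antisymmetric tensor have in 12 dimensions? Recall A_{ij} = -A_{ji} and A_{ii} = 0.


An antisymmetric rank-2 tensor satisfies A_{ij} = -A_{ji}, so diagonal entries are zero.
The independent components are the upper-triangular entries: C(n, 2) = n(n-1)/2.
n = 12
C(12, 2) = 12 * 11 / 2 = 132 / 2 = 66

66


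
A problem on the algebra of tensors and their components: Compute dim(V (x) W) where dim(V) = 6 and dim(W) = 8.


The dimension of a tensor product is the product of dimensions.
dim(V) = 6, dim(W) = 8
dim(V (x) W) = 6 * 8 = 48

48


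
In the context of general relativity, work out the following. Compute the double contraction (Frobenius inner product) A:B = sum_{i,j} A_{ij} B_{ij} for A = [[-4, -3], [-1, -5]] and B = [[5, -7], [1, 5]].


A:B = sum over all i,j of A_{ij} * B_{ij}.
Row 1: -4*5=-20, -3*-7=21 => row sum = 1
Row 2: -1*1=-1, -5*5=-25 => row sum = -26
Total = 1 + -26 = -25

-25


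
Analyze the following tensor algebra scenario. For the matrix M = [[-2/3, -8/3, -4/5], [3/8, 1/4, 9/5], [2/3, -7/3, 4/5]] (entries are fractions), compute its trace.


The trace is the sum of diagonal entries.
Diagonal: M[1,1] = -2/3, M[2,2] = 1/4, M[3,3] = 4/5
Tr(M) = -2/3 + 1/4 + 4/5
Computing step by step:
After adding M[1,1]: -2/3
After adding M[2,2]: -5/12
After adding M[3,3]: 23/60
Tr(M) = 23/60

23/60


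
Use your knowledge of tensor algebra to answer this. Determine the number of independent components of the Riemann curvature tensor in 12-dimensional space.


The Riemann tensor in d dimensions has d^2(d^2 - 1)/12 independent components.
d = 12, so d^2 = 144
d^2 - 1 = 143
d^2(d^2 - 1) = 144 * 143 = 20592
Divide by 12: 20592 / 12 = 1716

1716


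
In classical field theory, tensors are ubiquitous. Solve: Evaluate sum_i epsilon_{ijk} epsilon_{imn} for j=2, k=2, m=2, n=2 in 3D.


Using the identity: epsilon_{ijk} epsilon_{imn} = delta_{jm} delta_{kn} - delta_{jn} delta_{km}.
delta_{22} = 1
delta_{22} = 1
delta_{22} = 1
delta_{22} = 1
Result = 1 * 1 - 1 * 1 = 1 - 1 = 0

0


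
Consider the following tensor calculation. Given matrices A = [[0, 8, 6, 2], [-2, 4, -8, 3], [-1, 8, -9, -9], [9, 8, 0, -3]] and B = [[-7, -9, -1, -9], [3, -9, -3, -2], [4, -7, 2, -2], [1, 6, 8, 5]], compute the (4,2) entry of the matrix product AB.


(AB)_{ij} = sum_k A_{ik} B_{kj}.
For i=4, j=2:
A_{41} * B_{12} = 9 * -9 = -81
A_{42} * B_{22} = 8 * -9 = -72
A_{43} * B_{32} = 0 * -7 = 0
A_{44} * B_{42} = -3 * 6 = -18
Sum = -81 + -72 + 0 + -18 = -171

-171


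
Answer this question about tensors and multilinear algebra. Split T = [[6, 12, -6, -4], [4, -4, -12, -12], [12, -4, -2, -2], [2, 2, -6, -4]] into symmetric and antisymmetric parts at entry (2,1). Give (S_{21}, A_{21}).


T_{21} = 4
T_{12} = 12
S_{21} = (4 + 12)/2 = 16/2 = 8
A_{21} = (4 - 12)/2 = -8/2 = -4
Check: S + A = 8 + -4 = 4 = T_{21}.

(8, -4)


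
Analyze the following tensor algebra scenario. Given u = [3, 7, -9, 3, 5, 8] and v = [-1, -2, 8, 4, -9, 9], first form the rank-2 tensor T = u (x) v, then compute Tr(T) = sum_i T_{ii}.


The outer product gives T_{ij} = u_i v_j.
The trace (contraction) is Tr(T) = sum_i T_{ii} = sum_i u_i v_i.
Diagonal entries:
T_{11} = u_1 * v_1 = 3 * -1 = -3
T_{22} = u_2 * v_2 = 7 * -2 = -14
T_{33} = u_3 * v_3 = -9 * 8 = -72
T_{44} = u_4 * v_4 = 3 * 4 = 12
T_{55} = u_5 * v_5 = 5 * -9 = -45
T_{66} = u_6 * v_6 = 8 * 9 = 72
Tr(T) = -3 + -14 + -72 + 12 + -45 + 72 = -50

-50


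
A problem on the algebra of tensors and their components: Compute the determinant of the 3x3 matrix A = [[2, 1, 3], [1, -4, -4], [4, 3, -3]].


Expanding along the first row, det(A) = a11*M_11 - a12*M_12 + a13*M_13, where M_1j is the (1,j) minor.
Minor M_11 = -4*-3 - -4*3 = 24
Minor M_12 = 1*-3 - -4*4 = 13
Minor M_13 = 1*3 - -4*4 = 19
det = 2*(24) - 1*(13) + 3*(19)
    = 48 - 13 + 57
    = 92

92


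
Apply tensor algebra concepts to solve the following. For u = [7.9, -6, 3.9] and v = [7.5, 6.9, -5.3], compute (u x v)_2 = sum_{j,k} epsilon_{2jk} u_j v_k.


(u x v)_2 = sum_{j,k} epsilon_{2jk} u_j v_k. Only permutations of (1,2,3) contribute; the two non-zero terms are:
eps_{213} u_1 v_3 = -1 * 7.9 * -5.3 = 41.87
eps_{231} u_3 v_1 = 1 * 3.9 * 7.5 = 29.25
(u x v)_2 = 71.12

71.12


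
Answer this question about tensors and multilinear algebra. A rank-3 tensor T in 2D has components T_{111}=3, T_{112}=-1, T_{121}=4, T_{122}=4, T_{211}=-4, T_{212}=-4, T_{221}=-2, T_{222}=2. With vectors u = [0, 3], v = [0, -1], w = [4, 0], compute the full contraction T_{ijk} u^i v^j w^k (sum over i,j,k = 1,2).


S = sum over i,j,k of T_{ijk} u_i v_j w_k. Expanding all 8 terms:
T_{111}*u_1*v_1*w_1 = 3*0*0*4 = 0  (running total: 0)
T_{112}*u_1*v_1*w_2 = -1*0*0*0 = 0  (running total: 0)
T_{121}*u_1*v_2*w_1 = 4*0*-1*4 = 0  (running total: 0)
T_{122}*u_1*v_2*w_2 = 4*0*-1*0 = 0  (running total: 0)
T_{211}*u_2*v_1*w_1 = -4*3*0*4 = 0  (running total: 0)
T_{212}*u_2*v_1*w_2 = -4*3*0*0 = 0  (running total: 0)
T_{221}*u_2*v_2*w_1 = -2*3*-1*4 = 24  (running total: 24)
T_{222}*u_2*v_2*w_2 = 2*3*-1*0 = 0  (running total: 24)
S = 24

24


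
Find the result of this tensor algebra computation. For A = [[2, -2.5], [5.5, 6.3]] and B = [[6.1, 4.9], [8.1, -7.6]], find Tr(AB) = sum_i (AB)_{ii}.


Tr(AB) = sum_i (AB)_{ii} where (AB)_{ii} = sum_k A_{ik} B_{ki}.
(AB)_{11} = 2*6.1 + -2.5*8.1 = -8.05
(AB)_{22} = 5.5*4.9 + 6.3*-7.6 = -20.93
Tr(AB) = -8.05 + -20.93 = -28.98

-28.98


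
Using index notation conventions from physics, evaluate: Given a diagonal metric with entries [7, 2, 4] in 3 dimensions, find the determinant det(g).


For a diagonal metric, the determinant is the product of diagonal entries.
Diagonal entries: 7, 2, 4
det(g) = 7 * 2 * 4 = 56

56


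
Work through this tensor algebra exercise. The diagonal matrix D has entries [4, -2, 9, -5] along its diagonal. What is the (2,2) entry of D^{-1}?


For a diagonal matrix, the inverse has entries (D^{-1})_{ii} = 1/d_{ii}.
The diagonal entries are: d_{11} = 4, d_{22} = -2, d_{33} = 9, d_{44} = -5
We need (D^{-1})_{22} = 1/d_{22} = 1/-2 = -1/2

-1/2


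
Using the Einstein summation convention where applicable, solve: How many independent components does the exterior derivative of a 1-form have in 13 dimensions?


The exterior derivative of a p-form is a (p+1)-form.
Its number of independent components is C(n, p+1).
n = 13, p+1 = 2
C(13, 2) = 78

78


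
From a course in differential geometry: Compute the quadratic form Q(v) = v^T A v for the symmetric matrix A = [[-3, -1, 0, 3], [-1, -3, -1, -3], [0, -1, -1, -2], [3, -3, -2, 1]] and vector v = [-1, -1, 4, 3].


First compute Av:
(Av)_1 = -3*-1 + -1*-1 + 0*4 + 3*3 = 13
(Av)_2 = -1*-1 + -3*-1 + -1*4 + -3*3 = -9
(Av)_3 = 0*-1 + -1*-1 + -1*4 + -2*3 = -9
(Av)_4 = 3*-1 + -3*-1 + -2*4 + 1*3 = -5
Av = [13, -9, -9, -5]
Then v^T (Av) = -1*13 + -1*-9 + 4*-9 + 3*-5
= -13 + 9 + -36 + -15 = -55

-55


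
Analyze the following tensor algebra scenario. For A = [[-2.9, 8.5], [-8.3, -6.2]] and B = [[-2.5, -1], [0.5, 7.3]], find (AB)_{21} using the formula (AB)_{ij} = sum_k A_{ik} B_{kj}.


(AB)_{ij} = sum_k A_{ik} B_{kj}.
For i=2, j=1:
A_{21} * B_{11} = -8.3 * -2.5 = 20.75
A_{22} * B_{21} = -6.2 * 0.5 = -3.1
Sum = 20.75 + -3.1 = 17.65

17.65


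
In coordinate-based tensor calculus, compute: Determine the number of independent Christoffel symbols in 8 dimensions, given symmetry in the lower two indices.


Christoffel symbols Gamma^k_{ij} are symmetric in i,j, so there are d * d(d+1)/2 independent symbols.
d = 8
d(d+1)/2 = 8 * 9 / 2 = 36
Total = 8 * 36 = 288

288


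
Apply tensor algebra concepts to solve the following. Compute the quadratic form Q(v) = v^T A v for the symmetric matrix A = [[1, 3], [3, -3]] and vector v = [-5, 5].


First compute Av:
(Av)_1 = 1*-5 + 3*5 = 10
(Av)_2 = 3*-5 + -3*5 = -30
Av = [10, -30]
Then v^T (Av) = -5*10 + 5*-30
= -50 + -150 = -200

-200


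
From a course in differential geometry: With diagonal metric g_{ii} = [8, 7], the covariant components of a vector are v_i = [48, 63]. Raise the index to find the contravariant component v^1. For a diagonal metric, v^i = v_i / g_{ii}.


To raise an index with a diagonal metric: v^i = v_i / g_{ii}.
For index 1: v_1 = 48, g_{11} = 8
v^1 = 48 / 8 = 6

6


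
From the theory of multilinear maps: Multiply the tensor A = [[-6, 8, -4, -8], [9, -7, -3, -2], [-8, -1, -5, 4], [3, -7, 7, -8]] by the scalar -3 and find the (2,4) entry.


Scalar multiplication: (cA)_{ij} = c * A_{ij}.
c = -3
A_{24} = -2
(cA)_{24} = -3 * -2 = 6

6


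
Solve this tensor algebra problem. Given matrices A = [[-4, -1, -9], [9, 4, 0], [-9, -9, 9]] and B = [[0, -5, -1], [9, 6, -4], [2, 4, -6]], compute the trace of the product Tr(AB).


Tr(AB) = sum_i (AB)_{ii} where (AB)_{ii} = sum_k A_{ik} B_{ki}.
(AB)_{11} = -4*0 + -1*9 + -9*2 = -27
(AB)_{22} = 9*-5 + 4*6 + 0*4 = -21
(AB)_{33} = -9*-1 + -9*-4 + 9*-6 = -9
Tr(AB) = -27 + -21 + -9 = -57

-57


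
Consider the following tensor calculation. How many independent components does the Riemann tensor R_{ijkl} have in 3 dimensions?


The Riemann tensor in d dimensions has d^2(d^2 - 1)/12 independent components.
d = 3, so d^2 = 9
d^2 - 1 = 8
d^2(d^2 - 1) = 9 * 8 = 72
Divide by 12: 72 / 12 = 6

6


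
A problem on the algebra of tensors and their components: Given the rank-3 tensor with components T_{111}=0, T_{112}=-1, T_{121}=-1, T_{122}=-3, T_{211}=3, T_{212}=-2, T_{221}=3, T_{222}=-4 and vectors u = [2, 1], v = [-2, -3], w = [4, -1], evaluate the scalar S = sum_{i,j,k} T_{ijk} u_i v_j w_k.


S = sum over i,j,k of T_{ijk} u_i v_j w_k. Expanding all 8 terms:
T_{111}*u_1*v_1*w_1 = 0*2*-2*4 = 0  (running total: 0)
T_{112}*u_1*v_1*w_2 = -1*2*-2*-1 = -4  (running total: -4)
T_{121}*u_1*v_2*w_1 = -1*2*-3*4 = 24  (running total: 20)
T_{122}*u_1*v_2*w_2 = -3*2*-3*-1 = -18  (running total: 2)
T_{211}*u_2*v_1*w_1 = 3*1*-2*4 = -24  (running total: -22)
T_{212}*u_2*v_1*w_2 = -2*1*-2*-1 = -4  (running total: -26)
T_{221}*u_2*v_2*w_1 = 3*1*-3*4 = -36  (running total: -62)
T_{222}*u_2*v_2*w_2 = -4*1*-3*-1 = -12  (running total: -74)
S = -74

-74


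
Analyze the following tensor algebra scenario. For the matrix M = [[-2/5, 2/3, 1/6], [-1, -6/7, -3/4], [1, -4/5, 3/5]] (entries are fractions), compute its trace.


The trace is the sum of diagonal entries.
Diagonal: M[1,1] = -2/5, M[2,2] = -6/7, M[3,3] = 3/5
Tr(M) = -2/5 + -6/7 + 3/5
Computing step by step:
After adding M[1,1]: -2/5
After adding M[2,2]: -44/35
After adding M[3,3]: -23/35
Tr(M) = -23/35

-23/35


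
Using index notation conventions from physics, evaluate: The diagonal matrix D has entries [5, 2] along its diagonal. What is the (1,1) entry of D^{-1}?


For a diagonal matrix, the inverse has entries (D^{-1})_{ii} = 1/d_{ii}.
The diagonal entries are: d_{11} = 5, d_{22} = 2
We need (D^{-1})_{11} = 1/d_{11} = 1/5 = 1/5

1/5


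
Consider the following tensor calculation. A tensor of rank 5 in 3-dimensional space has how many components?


The number of components of a rank-r tensor in d dimensions is d^r.
Here d = 3 and r = 5.
3^5 = 243

243


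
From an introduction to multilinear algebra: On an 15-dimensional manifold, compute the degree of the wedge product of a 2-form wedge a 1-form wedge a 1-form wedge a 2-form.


The degree of a wedge product is the sum of the degrees of the individual forms.
Degrees: 2, 1, 1, 2
Total degree = 2 + 1 + 1 + 2 = 6

6


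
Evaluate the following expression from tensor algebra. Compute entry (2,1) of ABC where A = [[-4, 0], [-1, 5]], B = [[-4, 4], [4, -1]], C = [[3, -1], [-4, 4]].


(ABC)_{21} = sum_m (AB)_{2m} C_{m1}. First compute row 2 of AB.
(AB)_{21} = -1*-4 + 5*4 = 24
(AB)_{22} = -1*4 + 5*-1 = -9
Now contract with column 1 of C:
(AB)_{21} * C_{11} = 24 * 3 = 72
(AB)_{22} * C_{21} = -9 * -4 = 36
(ABC)_{21} = 72 + 36 = 108

108


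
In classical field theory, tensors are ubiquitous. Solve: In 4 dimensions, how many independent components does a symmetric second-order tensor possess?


A symmetric rank-2 tensor in d dimensions has d(d+1)/2 independent components.
d = 4
d(d+1)/2 = 4 * 5 / 2 = 20 / 2 = 10

10


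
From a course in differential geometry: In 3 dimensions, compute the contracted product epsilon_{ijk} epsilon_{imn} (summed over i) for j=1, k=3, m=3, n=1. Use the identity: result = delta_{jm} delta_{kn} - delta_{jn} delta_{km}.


Using the identity: epsilon_{ijk} epsilon_{imn} = delta_{jm} delta_{kn} - delta_{jn} delta_{km}.
delta_{13} = 0
delta_{31} = 0
delta_{11} = 1
delta_{33} = 1
Result = 0 * 0 - 1 * 1 = 0 - 1 = -1

-1


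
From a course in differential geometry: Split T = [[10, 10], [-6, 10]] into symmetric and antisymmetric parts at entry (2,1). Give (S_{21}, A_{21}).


T_{21} = -6
T_{12} = 10
S_{21} = (-6 + 10)/2 = 4/2 = 2
A_{21} = (-6 - 10)/2 = -16/2 = -8
Check: S + A = 2 + -8 = -6 = T_{21}.

(2, -8)


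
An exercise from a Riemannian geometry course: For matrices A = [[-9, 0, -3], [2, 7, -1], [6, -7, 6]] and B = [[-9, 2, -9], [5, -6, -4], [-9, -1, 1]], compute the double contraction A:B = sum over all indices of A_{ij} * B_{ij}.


A:B = sum over all i,j of A_{ij} * B_{ij}.
Row 1: -9*-9=81, 0*2=0, -3*-9=27 => row sum = 108
Row 2: 2*5=10, 7*-6=-42, -1*-4=4 => row sum = -28
Row 3: 6*-9=-54, -7*-1=7, 6*1=6 => row sum = -41
Total = 108 + -28 + -41 = 39

39


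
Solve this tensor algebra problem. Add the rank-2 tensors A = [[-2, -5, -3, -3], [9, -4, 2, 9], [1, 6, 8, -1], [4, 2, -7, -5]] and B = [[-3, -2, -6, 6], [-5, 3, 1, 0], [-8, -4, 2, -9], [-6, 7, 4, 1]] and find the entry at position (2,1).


Tensor addition is component-wise: (A + B)_{ij} = A_{ij} + B_{ij}.
A_{21} = 9
B_{21} = -5
(A + B)_{21} = 9 + -5 = 4

4


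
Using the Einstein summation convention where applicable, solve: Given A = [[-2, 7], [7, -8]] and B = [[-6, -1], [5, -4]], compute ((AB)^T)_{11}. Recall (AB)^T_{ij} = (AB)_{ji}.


(AB)^T_{ij} = (AB)_{ji} = sum_k A_{jk} B_{ki}.
For i=1, j=1 we need (AB)_{11}:
A_{11} * B_{11} = -2 * -6 = 12
A_{12} * B_{21} = 7 * 5 = 35
Sum = 12 + 35 = 47

47


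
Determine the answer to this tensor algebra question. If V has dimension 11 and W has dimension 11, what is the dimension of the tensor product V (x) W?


The dimension of a tensor product is the product of dimensions.
dim(V) = 11, dim(W) = 11
dim(V (x) W) = 11 * 11 = 121

121


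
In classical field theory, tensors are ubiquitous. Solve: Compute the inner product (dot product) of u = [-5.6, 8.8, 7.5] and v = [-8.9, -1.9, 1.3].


The inner product u . v = sum of u_i * v_i.
Term-by-term: -5.6 * -8.9, 8.8 * -1.9, 7.5 * 1.3
Products: 49.84, -16.72, 9.75
Sum = 49.84 + -16.72 + 9.75 = 42.87

42.87


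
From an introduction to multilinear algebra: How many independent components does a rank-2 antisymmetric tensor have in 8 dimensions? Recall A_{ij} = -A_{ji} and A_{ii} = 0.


An antisymmetric rank-2 tensor satisfies A_{ij} = -A_{ji}, so diagonal entries are zero.
The independent components are the upper-triangular entries: C(n, 2) = n(n-1)/2.
n = 8
C(8, 2) = 8 * 7 / 2 = 56 / 2 = 28

28


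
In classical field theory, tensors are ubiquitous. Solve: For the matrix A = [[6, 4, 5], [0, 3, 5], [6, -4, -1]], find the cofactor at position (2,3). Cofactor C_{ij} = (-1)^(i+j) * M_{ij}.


To find cofactor C_{23}, delete row 2 and column 3.
The resulting 2x2 submatrix is: [[6, 4], [6, -4]]
Minor M_{23} = 6*-4 - 4*6
  = -24 - 24 = -48
Sign = (-1)^(2+3) = (-1)^5 = -1
Cofactor C_{23} = -1 * -48 = 48

48


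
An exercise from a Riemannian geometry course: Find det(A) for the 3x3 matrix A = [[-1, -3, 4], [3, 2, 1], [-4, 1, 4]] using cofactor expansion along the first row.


Expanding along the first row, det(A) = a11*M_11 - a12*M_12 + a13*M_13, where M_1j is the (1,j) minor.
Minor M_11 = 2*4 - 1*1 = 7
Minor M_12 = 3*4 - 1*-4 = 16
Minor M_13 = 3*1 - 2*-4 = 11
det = -1*(7) - -3*(16) + 4*(11)
    = -7 - -48 + 44
    = 85

85


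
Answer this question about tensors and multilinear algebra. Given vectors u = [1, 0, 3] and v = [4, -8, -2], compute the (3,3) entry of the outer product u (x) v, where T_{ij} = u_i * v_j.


The outer product entry T_{ij} = u_i * v_j.
We need i=3, j=3.
u_3 = 3, v_3 = -2
T_{3,3} = 3 * -2 = -6

-6


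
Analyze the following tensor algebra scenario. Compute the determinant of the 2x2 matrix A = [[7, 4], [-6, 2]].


For a 2x2 matrix [[a, b], [c, d]], det = a*d - b*c.
a = 7, b = 4, c = -6, d = 2
a*d = 7 * 2 = 14
b*c = 4 * -6 = -24
det = 14 - -24 = 38

38


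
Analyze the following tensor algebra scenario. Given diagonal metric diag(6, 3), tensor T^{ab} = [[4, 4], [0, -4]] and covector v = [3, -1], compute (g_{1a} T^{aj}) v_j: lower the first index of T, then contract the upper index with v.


Step 1: lower the first index. For a diagonal metric, g_{ia} T^{aj} = g_{ii} T^{ij} (no sum on i).
g_{11} = 6
S_1{}^1 = 6 * T^{11} = 6 * 4 = 24
S_1{}^2 = 6 * T^{12} = 6 * 4 = 24
Step 2: contract S_1{}^j with v_j.
S_1{}^1 * v_1 = 24 * 3 = 72
S_1{}^2 * v_2 = 24 * -1 = -24
Result = 72 + -24 = 48

48


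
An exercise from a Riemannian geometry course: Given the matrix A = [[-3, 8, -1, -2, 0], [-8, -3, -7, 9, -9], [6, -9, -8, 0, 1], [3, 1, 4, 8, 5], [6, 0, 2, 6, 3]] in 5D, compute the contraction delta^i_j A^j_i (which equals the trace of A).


The contraction (trace) of a rank-2 tensor is the sum of its diagonal elements.
Diagonal entries: A[1,1] = -3, A[2,2] = -3, A[3,3] = -8, A[4,4] = 8, A[5,5] = 3
Tr(A) = -3 + -3 + -8 + 8 + 3 = -3

-3


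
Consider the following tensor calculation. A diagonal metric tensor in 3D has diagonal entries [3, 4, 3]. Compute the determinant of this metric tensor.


For a diagonal metric, the determinant is the product of diagonal entries.
Diagonal entries: 3, 4, 3
det(g) = 3 * 4 * 3 = 36

36


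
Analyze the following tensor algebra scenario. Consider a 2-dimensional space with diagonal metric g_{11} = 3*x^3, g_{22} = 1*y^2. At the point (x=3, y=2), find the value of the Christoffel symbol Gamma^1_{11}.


For a diagonal metric, Gamma^k_{ij} = (1/2) g^{kk} (dg_{ik}/dx_j + dg_{jk}/dx_i - dg_{ij}/dx_k).
The metric is diagonal, so g_{ab} = 0 for a != b.
At the given point: g_{11} = 81, g_{22} = 4
g^{11} = 1/81
dg_{11}/dx_1 = dg_{11}/dx_1 = 81
dg_{11}/dx_1 = dg_{11}/dx_1 = 81
dg_{11}/dx_1 = dg_{11}/dx_1 = 81
Numerator = 81 + 81 - 81 = 81
Gamma^1_{11} = 81 / (2 * 81) = 1/2

1/2


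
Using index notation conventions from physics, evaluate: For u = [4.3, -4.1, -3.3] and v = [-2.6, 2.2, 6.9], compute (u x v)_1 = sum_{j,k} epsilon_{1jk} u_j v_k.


(u x v)_1 = sum_{j,k} epsilon_{1jk} u_j v_k. Only permutations of (1,2,3) contribute; the two non-zero terms are:
eps_{123} u_2 v_3 = 1 * -4.1 * 6.9 = -28.29
eps_{132} u_3 v_2 = -1 * -3.3 * 2.2 = 7.26
(u x v)_1 = -21.03

-21.03


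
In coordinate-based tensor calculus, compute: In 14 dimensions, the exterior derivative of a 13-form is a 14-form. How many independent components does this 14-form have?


The exterior derivative of a p-form is a (p+1)-form.
Its number of independent components is C(n, p+1).
n = 14, p+1 = 14
C(14, 14) = 1

1


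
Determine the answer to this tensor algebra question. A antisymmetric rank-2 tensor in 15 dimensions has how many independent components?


A antisymmetric rank-2 tensor in d dimensions has d(d-1)/2 independent components.
d = 15
d(d-1)/2 = 15 * 14 / 2 = 210 / 2 = 105

105


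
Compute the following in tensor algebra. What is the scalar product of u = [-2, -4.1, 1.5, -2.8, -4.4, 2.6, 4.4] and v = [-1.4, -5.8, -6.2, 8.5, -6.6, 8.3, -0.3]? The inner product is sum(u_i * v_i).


The inner product u . v = sum of u_i * v_i.
Term-by-term: -2 * -1.4, -4.1 * -5.8, 1.5 * -6.2, -2.8 * 8.5, -4.4 * -6.6, 2.6 * 8.3, 4.4 * -0.3
Products: 2.8, 23.78, -9.3, -23.8, 29.04, 21.58, -1.32
Sum = 2.8 + 23.78 + -9.3 + -23.8 + 29.04 + 21.58 + -1.32 = 42.78

42.78


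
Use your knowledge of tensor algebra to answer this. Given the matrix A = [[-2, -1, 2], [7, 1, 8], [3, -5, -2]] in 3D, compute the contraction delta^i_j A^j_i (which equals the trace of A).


The contraction (trace) of a rank-2 tensor is the sum of its diagonal elements.
Diagonal entries: A[1,1] = -2, A[2,2] = 1, A[3,3] = -2
Tr(A) = -2 + 1 + -2 = -3

-3


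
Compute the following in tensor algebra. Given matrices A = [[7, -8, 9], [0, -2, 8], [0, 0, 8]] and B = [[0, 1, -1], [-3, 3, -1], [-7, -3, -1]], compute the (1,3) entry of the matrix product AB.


(AB)_{ij} = sum_k A_{ik} B_{kj}.
For i=1, j=3:
A_{11} * B_{13} = 7 * -1 = -7
A_{12} * B_{23} = -8 * -1 = 8
A_{13} * B_{33} = 9 * -1 = -9
Sum = -7 + 8 + -9 = -8

-8


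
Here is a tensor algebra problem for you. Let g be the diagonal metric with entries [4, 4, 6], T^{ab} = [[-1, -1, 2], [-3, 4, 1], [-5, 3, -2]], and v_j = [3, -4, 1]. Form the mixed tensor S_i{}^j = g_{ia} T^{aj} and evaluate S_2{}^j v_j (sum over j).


Step 1: lower the first index. For a diagonal metric, g_{ia} T^{aj} = g_{ii} T^{ij} (no sum on i).
g_{22} = 4
S_2{}^1 = 4 * T^{21} = 4 * -3 = -12
S_2{}^2 = 4 * T^{22} = 4 * 4 = 16
S_2{}^3 = 4 * T^{23} = 4 * 1 = 4
Step 2: contract S_2{}^j with v_j.
S_2{}^1 * v_1 = -12 * 3 = -36
S_2{}^2 * v_2 = 16 * -4 = -64
S_2{}^3 * v_3 = 4 * 1 = 4
Result = -36 + -64 + 4 = -96

-96


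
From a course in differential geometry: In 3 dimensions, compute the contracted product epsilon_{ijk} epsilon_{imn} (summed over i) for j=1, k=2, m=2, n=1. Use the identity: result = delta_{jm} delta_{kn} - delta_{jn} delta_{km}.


Using the identity: epsilon_{ijk} epsilon_{imn} = delta_{jm} delta_{kn} - delta_{jn} delta_{km}.
delta_{12} = 0
delta_{21} = 0
delta_{11} = 1
delta_{22} = 1
Result = 0 * 0 - 1 * 1 = 0 - 1 = -1

-1


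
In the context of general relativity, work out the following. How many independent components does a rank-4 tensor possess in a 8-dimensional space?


The number of components of a rank-r tensor in d dimensions is d^r.
Here d = 8 and r = 4.
8^4 = 4096

4096


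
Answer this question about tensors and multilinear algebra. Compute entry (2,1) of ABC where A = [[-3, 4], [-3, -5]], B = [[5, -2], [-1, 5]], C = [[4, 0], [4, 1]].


(ABC)_{21} = sum_m (AB)_{2m} C_{m1}. First compute row 2 of AB.
(AB)_{21} = -3*5 + -5*-1 = -10
(AB)_{22} = -3*-2 + -5*5 = -19
Now contract with column 1 of C:
(AB)_{21} * C_{11} = -10 * 4 = -40
(AB)_{22} * C_{21} = -19 * 4 = -76
(ABC)_{21} = -40 + -76 = -116

-116


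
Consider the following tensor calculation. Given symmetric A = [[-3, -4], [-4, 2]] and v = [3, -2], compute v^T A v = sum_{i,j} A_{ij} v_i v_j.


First compute Av:
(Av)_1 = -3*3 + -4*-2 = -1
(Av)_2 = -4*3 + 2*-2 = -16
Av = [-1, -16]
Then v^T (Av) = 3*-1 + -2*-16
= -3 + 32 = 29

29


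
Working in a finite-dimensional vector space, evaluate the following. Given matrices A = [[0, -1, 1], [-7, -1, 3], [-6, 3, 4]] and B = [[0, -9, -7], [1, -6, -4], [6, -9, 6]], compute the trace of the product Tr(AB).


Tr(AB) = sum_i (AB)_{ii} where (AB)_{ii} = sum_k A_{ik} B_{ki}.
(AB)_{11} = 0*0 + -1*1 + 1*6 = 5
(AB)_{22} = -7*-9 + -1*-6 + 3*-9 = 42
(AB)_{33} = -6*-7 + 3*-4 + 4*6 = 54
Tr(AB) = 5 + 42 + 54 = 101

101


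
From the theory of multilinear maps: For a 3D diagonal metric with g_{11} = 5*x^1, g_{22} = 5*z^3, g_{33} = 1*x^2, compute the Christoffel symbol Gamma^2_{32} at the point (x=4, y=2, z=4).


For a diagonal metric, Gamma^k_{ij} = (1/2) g^{kk} (dg_{ik}/dx_j + dg_{jk}/dx_i - dg_{ij}/dx_k).
The metric is diagonal, so g_{ab} = 0 for a != b.
At the given point: g_{11} = 20, g_{22} = 320, g_{33} = 16
g^{22} = 1/320
dg_{32}/dx_2 = 0 (off-diagonal)
dg_{22}/dx_3 = dg_{22}/dx_3 = 240
dg_{32}/dx_2 = 0 (off-diagonal)
Numerator = 0 + 240 - 0 = 240
Gamma^2_{32} = 240 / (2 * 320) = 3/8

3/8


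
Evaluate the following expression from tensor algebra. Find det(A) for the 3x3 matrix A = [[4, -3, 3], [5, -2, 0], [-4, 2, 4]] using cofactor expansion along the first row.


Expanding along the first row, det(A) = a11*M_11 - a12*M_12 + a13*M_13, where M_1j is the (1,j) minor.
Minor M_11 = -2*4 - 0*2 = -8
Minor M_12 = 5*4 - 0*-4 = 20
Minor M_13 = 5*2 - -2*-4 = 2
det = 4*(-8) - -3*(20) + 3*(2)
    = -32 - -60 + 6
    = 34

34


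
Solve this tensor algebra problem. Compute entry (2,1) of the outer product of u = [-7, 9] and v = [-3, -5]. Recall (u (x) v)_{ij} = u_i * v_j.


The outer product entry T_{ij} = u_i * v_j.
We need i=2, j=1.
u_2 = 9, v_1 = -3
T_{2,1} = 9 * -3 = -27

-27


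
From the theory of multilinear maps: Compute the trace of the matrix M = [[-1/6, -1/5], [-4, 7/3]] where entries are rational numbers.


The trace is the sum of diagonal entries.
Diagonal: M[1,1] = -1/6, M[2,2] = 7/3
Tr(M) = -1/6 + 7/3
Computing step by step:
After adding M[1,1]: -1/6
After adding M[2,2]: 13/6
Tr(M) = 13/6

13/6


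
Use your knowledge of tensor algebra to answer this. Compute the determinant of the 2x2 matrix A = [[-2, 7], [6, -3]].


For a 2x2 matrix [[a, b], [c, d]], det = a*d - b*c.
a = -2, b = 7, c = 6, d = -3
a*d = -2 * -3 = 6
b*c = 7 * 6 = 42
det = 6 - 42 = -36

-36


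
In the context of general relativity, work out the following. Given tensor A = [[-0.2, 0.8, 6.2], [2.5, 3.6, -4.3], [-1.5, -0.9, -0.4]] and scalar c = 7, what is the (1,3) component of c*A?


Scalar multiplication: (cA)_{ij} = c * A_{ij}.
c = 7
A_{13} = 6.2
(cA)_{13} = 7 * 6.2 = 43.4

43.4


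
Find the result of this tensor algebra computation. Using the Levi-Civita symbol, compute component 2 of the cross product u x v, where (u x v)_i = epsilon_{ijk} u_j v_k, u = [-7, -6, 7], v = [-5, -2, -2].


(u x v)_2 = sum_{j,k} epsilon_{2jk} u_j v_k. Only permutations of (1,2,3) contribute; the two non-zero terms are:
eps_{213} u_1 v_3 = -1 * -7 * -2 = -14
eps_{231} u_3 v_1 = 1 * 7 * -5 = -35
(u x v)_2 = -49

-49


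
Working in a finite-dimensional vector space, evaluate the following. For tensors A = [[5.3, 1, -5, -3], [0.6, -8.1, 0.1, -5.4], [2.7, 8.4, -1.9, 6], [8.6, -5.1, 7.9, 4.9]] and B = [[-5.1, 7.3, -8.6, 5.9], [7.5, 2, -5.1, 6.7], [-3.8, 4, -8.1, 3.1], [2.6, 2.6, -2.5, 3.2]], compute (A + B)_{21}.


Tensor addition is component-wise: (A + B)_{ij} = A_{ij} + B_{ij}.
A_{21} = 0.6
B_{21} = 7.5
(A + B)_{21} = 0.6 + 7.5 = 8.1

8.1


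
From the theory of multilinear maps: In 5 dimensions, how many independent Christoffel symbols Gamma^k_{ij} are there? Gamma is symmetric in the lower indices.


Christoffel symbols Gamma^k_{ij} are symmetric in i,j, so there are d * d(d+1)/2 independent symbols.
d = 5
d(d+1)/2 = 5 * 6 / 2 = 15
Total = 5 * 15 = 75

75


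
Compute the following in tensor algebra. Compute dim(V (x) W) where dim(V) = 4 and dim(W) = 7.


The dimension of a tensor product is the product of dimensions.
dim(V) = 4, dim(W) = 7
dim(V (x) W) = 4 * 7 = 28

28


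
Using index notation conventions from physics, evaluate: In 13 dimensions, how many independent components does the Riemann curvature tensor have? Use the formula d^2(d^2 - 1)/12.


The Riemann tensor in d dimensions has d^2(d^2 - 1)/12 independent components.
d = 13, so d^2 = 169
d^2 - 1 = 168
d^2(d^2 - 1) = 169 * 168 = 28392
Divide by 12: 28392 / 12 = 2366

2366


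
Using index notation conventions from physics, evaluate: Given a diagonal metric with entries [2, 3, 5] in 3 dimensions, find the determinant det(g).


For a diagonal metric, the determinant is the product of diagonal entries.
Diagonal entries: 2, 3, 5
det(g) = 2 * 3 * 5 = 30

30


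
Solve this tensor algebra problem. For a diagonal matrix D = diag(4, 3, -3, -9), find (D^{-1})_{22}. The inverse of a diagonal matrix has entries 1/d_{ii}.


For a diagonal matrix, the inverse has entries (D^{-1})_{ii} = 1/d_{ii}.
The diagonal entries are: d_{11} = 4, d_{22} = 3, d_{33} = -3, d_{44} = -9
We need (D^{-1})_{22} = 1/d_{22} = 1/3 = 1/3

1/3


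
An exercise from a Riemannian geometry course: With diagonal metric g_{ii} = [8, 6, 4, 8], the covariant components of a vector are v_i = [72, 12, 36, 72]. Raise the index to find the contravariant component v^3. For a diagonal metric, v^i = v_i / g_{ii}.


To raise an index with a diagonal metric: v^i = v_i / g_{ii}.
For index 3: v_3 = 36, g_{33} = 4
v^3 = 36 / 4 = 9

9


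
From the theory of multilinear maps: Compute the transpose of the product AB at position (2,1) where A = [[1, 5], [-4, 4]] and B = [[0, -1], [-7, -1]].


(AB)^T_{ij} = (AB)_{ji} = sum_k A_{jk} B_{ki}.
For i=2, j=1 we need (AB)_{12}:
A_{11} * B_{12} = 1 * -1 = -1
A_{12} * B_{22} = 5 * -1 = -5
Sum = -1 + -5 = -6

-6


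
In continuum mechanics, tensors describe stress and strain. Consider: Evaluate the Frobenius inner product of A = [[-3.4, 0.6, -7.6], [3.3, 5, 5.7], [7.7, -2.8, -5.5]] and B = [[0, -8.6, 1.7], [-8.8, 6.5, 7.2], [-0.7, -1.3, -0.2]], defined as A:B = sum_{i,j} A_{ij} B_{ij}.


A:B = sum over all i,j of A_{ij} * B_{ij}.
Row 1: -3.4*0=0, 0.6*-8.6=-5.16, -7.6*1.7=-12.92 => row sum = -18.08
Row 2: 3.3*-8.8=-29.04, 5*6.5=32.5, 5.7*7.2=41.04 => row sum = 44.5
Row 3: 7.7*-0.7=-5.39, -2.8*-1.3=3.64, -5.5*-0.2=1.1 => row sum = -0.65
Total = -18.08 + 44.5 + -0.65 = 25.77

25.77


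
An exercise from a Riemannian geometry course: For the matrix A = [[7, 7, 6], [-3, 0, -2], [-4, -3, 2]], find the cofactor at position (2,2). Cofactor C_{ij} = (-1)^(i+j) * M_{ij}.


To find cofactor C_{22}, delete row 2 and column 2.
The resulting 2x2 submatrix is: [[7, 6], [-4, 2]]
Minor M_{22} = 7*2 - 6*-4
  = 14 - -24 = 38
Sign = (-1)^(2+2) = (-1)^4 = 1
Cofactor C_{22} = 1 * 38 = 38

38


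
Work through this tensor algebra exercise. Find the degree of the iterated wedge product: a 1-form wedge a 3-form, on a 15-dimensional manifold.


The degree of a wedge product is the sum of the degrees of the individual forms.
Degrees: 1, 3
Total degree = 1 + 3 = 4

4


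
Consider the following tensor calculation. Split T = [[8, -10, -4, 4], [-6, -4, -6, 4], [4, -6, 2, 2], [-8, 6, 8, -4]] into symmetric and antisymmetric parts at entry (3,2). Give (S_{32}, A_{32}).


T_{32} = -6
T_{23} = -6
S_{32} = (-6 + -6)/2 = -12/2 = -6
A_{32} = (-6 - -6)/2 = 0/2 = 0
Check: S + A = -6 + 0 = -6 = T_{32}.

(-6, 0)


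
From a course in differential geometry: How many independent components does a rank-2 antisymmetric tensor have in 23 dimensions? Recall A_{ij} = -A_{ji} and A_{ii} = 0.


An antisymmetric rank-2 tensor satisfies A_{ij} = -A_{ji}, so diagonal entries are zero.
The independent components are the upper-triangular entries: C(n, 2) = n(n-1)/2.
n = 23
C(23, 2) = 23 * 22 / 2 = 506 / 2 = 253

253


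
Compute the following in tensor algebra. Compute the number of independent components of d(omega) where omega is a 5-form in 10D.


The exterior derivative of a p-form is a (p+1)-form.
Its number of independent components is C(n, p+1).
n = 10, p+1 = 6
C(10, 6) = 210

210


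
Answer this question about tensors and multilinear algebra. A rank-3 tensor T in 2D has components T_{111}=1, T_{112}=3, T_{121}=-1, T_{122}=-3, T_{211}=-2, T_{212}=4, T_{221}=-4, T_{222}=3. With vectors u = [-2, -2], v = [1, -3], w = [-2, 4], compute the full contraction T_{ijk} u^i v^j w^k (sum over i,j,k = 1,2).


S = sum over i,j,k of T_{ijk} u_i v_j w_k. Expanding all 8 terms:
T_{111}*u_1*v_1*w_1 = 1*-2*1*-2 = 4  (running total: 4)
T_{112}*u_1*v_1*w_2 = 3*-2*1*4 = -24  (running total: -20)
T_{121}*u_1*v_2*w_1 = -1*-2*-3*-2 = 12  (running total: -8)
T_{122}*u_1*v_2*w_2 = -3*-2*-3*4 = -72  (running total: -80)
T_{211}*u_2*v_1*w_1 = -2*-2*1*-2 = -8  (running total: -88)
T_{212}*u_2*v_1*w_2 = 4*-2*1*4 = -32  (running total: -120)
T_{221}*u_2*v_2*w_1 = -4*-2*-3*-2 = 48  (running total: -72)
T_{222}*u_2*v_2*w_2 = 3*-2*-3*4 = 72  (running total: 0)
S = 0

0


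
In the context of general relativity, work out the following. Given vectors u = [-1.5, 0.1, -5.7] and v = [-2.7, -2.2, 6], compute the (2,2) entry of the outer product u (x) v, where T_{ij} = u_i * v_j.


The outer product entry T_{ij} = u_i * v_j.
We need i=2, j=2.
u_2 = 0.1, v_2 = -2.2
T_{2,2} = 0.1 * -2.2 = -0.22

-0.22


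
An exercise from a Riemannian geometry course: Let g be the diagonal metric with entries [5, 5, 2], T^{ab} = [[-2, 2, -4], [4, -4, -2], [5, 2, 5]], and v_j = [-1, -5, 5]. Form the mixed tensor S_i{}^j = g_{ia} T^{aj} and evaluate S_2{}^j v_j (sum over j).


Step 1: lower the first index. For a diagonal metric, g_{ia} T^{aj} = g_{ii} T^{ij} (no sum on i).
g_{22} = 5
S_2{}^1 = 5 * T^{21} = 5 * 4 = 20
S_2{}^2 = 5 * T^{22} = 5 * -4 = -20
S_2{}^3 = 5 * T^{23} = 5 * -2 = -10
Step 2: contract S_2{}^j with v_j.
S_2{}^1 * v_1 = 20 * -1 = -20
S_2{}^2 * v_2 = -20 * -5 = 100
S_2{}^3 * v_3 = -10 * 5 = -50
Result = -20 + 100 + -50 = 30

30


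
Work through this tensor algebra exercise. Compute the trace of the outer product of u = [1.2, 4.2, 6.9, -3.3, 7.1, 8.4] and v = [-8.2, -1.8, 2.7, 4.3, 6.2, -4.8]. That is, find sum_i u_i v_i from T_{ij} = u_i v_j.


The outer product gives T_{ij} = u_i v_j.
The trace (contraction) is Tr(T) = sum_i T_{ii} = sum_i u_i v_i.
Diagonal entries:
T_{11} = u_1 * v_1 = 1.2 * -8.2 = -9.84
T_{22} = u_2 * v_2 = 4.2 * -1.8 = -7.56
T_{33} = u_3 * v_3 = 6.9 * 2.7 = 18.63
T_{44} = u_4 * v_4 = -3.3 * 4.3 = -14.19
T_{55} = u_5 * v_5 = 7.1 * 6.2 = 44.02
T_{66} = u_6 * v_6 = 8.4 * -4.8 = -40.32
Tr(T) = -9.84 + -7.56 + 18.63 + -14.19 + 44.02 + -40.32 = -9.26

-9.26


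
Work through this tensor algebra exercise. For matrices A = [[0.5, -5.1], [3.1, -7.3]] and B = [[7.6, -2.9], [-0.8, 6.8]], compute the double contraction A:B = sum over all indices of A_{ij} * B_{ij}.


A:B = sum over all i,j of A_{ij} * B_{ij}.
Row 1: 0.5*7.6=3.8, -5.1*-2.9=14.79 => row sum = 18.59
Row 2: 3.1*-0.8=-2.48, -7.3*6.8=-49.64 => row sum = -52.12
Total = 18.59 + -52.12 = -33.53

-33.53


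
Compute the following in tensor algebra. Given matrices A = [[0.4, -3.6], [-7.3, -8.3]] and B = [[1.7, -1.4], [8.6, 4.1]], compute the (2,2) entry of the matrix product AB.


(AB)_{ij} = sum_k A_{ik} B_{kj}.
For i=2, j=2:
A_{21} * B_{12} = -7.3 * -1.4 = 10.22
A_{22} * B_{22} = -8.3 * 4.1 = -34.03
Sum = 10.22 + -34.03 = -23.81

-23.81


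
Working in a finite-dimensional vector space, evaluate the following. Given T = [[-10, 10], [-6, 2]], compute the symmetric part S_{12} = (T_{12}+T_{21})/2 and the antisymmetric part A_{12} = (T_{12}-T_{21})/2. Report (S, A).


T_{12} = 10
T_{21} = -6
S_{12} = (10 + -6)/2 = 4/2 = 2
A_{12} = (10 - -6)/2 = 16/2 = 8
Check: S + A = 2 + 8 = 10 = T_{12}.

(2, 8)


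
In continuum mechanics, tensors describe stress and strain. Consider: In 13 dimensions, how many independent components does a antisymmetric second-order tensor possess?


A antisymmetric rank-2 tensor in d dimensions has d(d-1)/2 independent components.
d = 13
d(d-1)/2 = 13 * 12 / 2 = 156 / 2 = 78

78


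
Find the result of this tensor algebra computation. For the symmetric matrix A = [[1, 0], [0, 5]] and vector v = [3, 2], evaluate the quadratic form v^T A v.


First compute Av:
(Av)_1 = 1*3 + 0*2 = 3
(Av)_2 = 0*3 + 5*2 = 10
Av = [3, 10]
Then v^T (Av) = 3*3 + 2*10
= 9 + 20 = 29

29


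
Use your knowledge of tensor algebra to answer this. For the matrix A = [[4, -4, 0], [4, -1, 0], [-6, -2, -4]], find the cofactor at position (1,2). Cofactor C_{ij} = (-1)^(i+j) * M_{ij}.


To find cofactor C_{12}, delete row 1 and column 2.
The resulting 2x2 submatrix is: [[4, 0], [-6, -4]]
Minor M_{12} = 4*-4 - 0*-6
  = -16 - 0 = -16
Sign = (-1)^(1+2) = (-1)^3 = -1
Cofactor C_{12} = -1 * -16 = 16

16


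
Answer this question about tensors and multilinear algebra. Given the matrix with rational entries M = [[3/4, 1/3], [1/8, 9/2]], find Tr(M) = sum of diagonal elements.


The trace is the sum of diagonal entries.
Diagonal: M[1,1] = 3/4, M[2,2] = 9/2
Tr(M) = 3/4 + 9/2
Computing step by step:
After adding M[1,1]: 3/4
After adding M[2,2]: 21/4
Tr(M) = 21/4

21/4


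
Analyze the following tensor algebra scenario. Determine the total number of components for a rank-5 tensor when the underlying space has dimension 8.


The number of components of a rank-r tensor in d dimensions is d^r.
Here d = 8 and r = 5.
8^5 = 32768

32768


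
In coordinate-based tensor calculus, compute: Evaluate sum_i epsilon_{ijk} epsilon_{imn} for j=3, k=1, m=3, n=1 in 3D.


Using the identity: epsilon_{ijk} epsilon_{imn} = delta_{jm} delta_{kn} - delta_{jn} delta_{km}.
delta_{33} = 1
delta_{11} = 1
delta_{31} = 0
delta_{13} = 0
Result = 1 * 1 - 0 * 0 = 1 - 0 = 1

1


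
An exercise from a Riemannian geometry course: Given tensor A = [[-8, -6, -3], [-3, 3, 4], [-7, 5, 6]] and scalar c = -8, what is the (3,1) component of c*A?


Scalar multiplication: (cA)_{ij} = c * A_{ij}.
c = -8
A_{31} = -7
(cA)_{31} = -8 * -7 = 56

56
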